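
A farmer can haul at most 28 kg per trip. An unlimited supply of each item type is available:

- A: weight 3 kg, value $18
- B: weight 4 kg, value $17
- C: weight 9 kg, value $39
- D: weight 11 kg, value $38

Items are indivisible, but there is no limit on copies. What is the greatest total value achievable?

Best value-per-unit is A at 18/3, and filling with it alone uses weight 9×3=27. No mix of the others beats 9×18 = 162.

$162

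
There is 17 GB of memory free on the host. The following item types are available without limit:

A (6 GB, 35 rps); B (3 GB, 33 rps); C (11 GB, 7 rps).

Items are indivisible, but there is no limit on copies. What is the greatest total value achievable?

Best value-per-unit is B at 33/3, and filling with it alone uses memory 5×3=15. No mix of the others beats 5×33 = 165.

165 rps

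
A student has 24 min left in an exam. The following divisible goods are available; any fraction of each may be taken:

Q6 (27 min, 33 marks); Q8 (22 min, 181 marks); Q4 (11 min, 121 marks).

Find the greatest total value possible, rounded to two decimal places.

Take in order of value per unit:
- Q4 (121/11 per unit): all 11 → value 121, running total 121.00
- Q8 (181/22 per unit): 13 of 22 → value 13×181/22 = 106.9545, running total 227.95
Total 227.95.

227.95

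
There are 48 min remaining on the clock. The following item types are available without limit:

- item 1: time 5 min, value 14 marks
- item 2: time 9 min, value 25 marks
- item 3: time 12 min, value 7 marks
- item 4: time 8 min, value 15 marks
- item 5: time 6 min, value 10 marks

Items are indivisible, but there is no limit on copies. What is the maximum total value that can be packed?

134 marks

Best value-per-unit is item 1 at 14/5; filling with it alone gives 9×14 = 126.
Optimal mix: 6×item 1 + 2×item 2 → time 48, value 134.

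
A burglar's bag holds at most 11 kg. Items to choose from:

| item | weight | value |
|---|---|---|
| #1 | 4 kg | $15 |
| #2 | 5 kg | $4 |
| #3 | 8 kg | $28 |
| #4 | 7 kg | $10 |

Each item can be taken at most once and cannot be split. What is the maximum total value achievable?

Check high-value combinations within 11 kg:
- #3: weight 8, value 28
- #1+#4: weight 4+7=11, value 15+10=25
- #1+#2: weight 4+5=9, value 15+4=19
- #1: weight 4, value 15
- #4: weight 7, value 10
Best: $28.

$28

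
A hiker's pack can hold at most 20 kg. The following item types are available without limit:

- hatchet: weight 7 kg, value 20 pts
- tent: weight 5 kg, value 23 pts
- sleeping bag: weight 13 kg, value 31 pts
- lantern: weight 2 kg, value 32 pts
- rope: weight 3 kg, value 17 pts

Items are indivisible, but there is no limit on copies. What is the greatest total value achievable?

Best value-per-unit is lantern at 32/2, and filling with it alone uses weight 10×2=20. No mix of the others beats 10×32 = 320.

320 pts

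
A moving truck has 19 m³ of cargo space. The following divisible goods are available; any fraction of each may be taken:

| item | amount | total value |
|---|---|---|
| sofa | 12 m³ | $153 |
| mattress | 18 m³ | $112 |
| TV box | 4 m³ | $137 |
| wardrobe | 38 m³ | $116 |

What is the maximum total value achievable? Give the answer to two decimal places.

Take in order of value per unit:
- TV box (137/4 per unit): all 4 → value 137, running total 137.00
- sofa (153/12 per unit): all 12 → value 153, running total 290.00
- mattress (112/18 per unit): 3 of 18 → value 3×112/18 = 18.6667, running total 308.67
Total 308.67.

308.67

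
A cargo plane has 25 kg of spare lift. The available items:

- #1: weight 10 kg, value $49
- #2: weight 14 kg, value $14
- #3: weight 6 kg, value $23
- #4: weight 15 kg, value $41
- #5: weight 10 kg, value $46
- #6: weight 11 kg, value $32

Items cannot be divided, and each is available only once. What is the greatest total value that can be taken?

Check high-value combinations within 25 kg:
- #1+#5: weight 10+10=20, value 49+46=95
- #1+#4: weight 10+15=25, value 49+41=90
- #4+#5: weight 15+10=25, value 41+46=87
- #1+#6: weight 10+11=21, value 49+32=81
Best: $95.

$95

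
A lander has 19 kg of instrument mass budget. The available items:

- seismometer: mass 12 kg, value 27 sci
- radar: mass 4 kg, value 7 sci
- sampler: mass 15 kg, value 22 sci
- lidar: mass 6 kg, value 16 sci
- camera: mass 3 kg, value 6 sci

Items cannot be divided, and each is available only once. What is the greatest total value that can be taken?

43 sci

Check high-value combinations within 19 kg:
- seismometer+lidar: mass 12+6=18, value 27+16=43
- seismometer+radar+camera: mass 12+4+3=19, value 27+7+6=40
- seismometer+radar: mass 12+4=16, value 27+7=34
- seismometer+camera: mass 12+3=15, value 27+6=33
Best: 43 sci.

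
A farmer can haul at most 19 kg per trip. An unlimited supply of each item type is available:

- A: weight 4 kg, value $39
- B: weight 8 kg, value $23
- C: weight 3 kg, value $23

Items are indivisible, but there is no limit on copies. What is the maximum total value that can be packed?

Best value-per-unit is A at 39/4; filling with it alone gives 4×39 = 156.
Optimal mix: 4×A + 1×C → weight 19, value 179.

$179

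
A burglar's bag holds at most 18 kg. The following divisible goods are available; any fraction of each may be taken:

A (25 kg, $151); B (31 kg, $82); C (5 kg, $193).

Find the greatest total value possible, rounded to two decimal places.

Take in order of value per unit:
- C (193/5 per unit): all 5 → value 193, running total 193.00
- A (151/25 per unit): 13 of 25 → value 13×151/25 = 78.5200, running total 271.52
Total 271.52.

271.52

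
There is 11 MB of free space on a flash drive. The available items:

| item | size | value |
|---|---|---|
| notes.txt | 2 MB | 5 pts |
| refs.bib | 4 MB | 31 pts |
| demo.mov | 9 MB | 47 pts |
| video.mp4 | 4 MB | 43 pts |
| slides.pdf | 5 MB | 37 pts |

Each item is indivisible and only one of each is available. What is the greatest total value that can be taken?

85 pts

Check high-value combinations within 11 MB:
- notes.txt+video.mp4+slides.pdf: size 2+4+5=11, value 5+43+37=85
- video.mp4+slides.pdf: size 4+5=9, value 43+37=80
- notes.txt+refs.bib+video.mp4: size 2+4+4=10, value 5+31+43=79
- refs.bib+video.mp4: size 4+4=8, value 31+43=74
Best: 85 pts.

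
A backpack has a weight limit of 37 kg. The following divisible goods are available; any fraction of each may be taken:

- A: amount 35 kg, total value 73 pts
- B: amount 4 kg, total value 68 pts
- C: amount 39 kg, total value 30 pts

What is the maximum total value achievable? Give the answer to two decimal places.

136.83

Take in order of value per unit:
- B (68/4 per unit): all 4 → value 68, running total 68.00
- A (73/35 per unit): 33 of 35 → value 33×73/35 = 68.8286, running total 136.83
Total 136.83.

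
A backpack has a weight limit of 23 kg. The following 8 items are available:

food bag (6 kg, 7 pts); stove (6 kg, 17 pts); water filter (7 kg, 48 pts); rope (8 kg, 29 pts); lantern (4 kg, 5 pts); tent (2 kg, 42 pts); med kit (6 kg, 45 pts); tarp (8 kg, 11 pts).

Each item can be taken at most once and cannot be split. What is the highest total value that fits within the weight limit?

164 pts

Check high-value combinations within 23 kg:
- water filter+rope+tent+med kit: weight 7+8+2+6=23, value 48+29+42+45=164
- stove+water filter+tent+med kit: weight 6+7+2+6=21, value 17+48+42+45=152
- water filter+tent+med kit+tarp: weight 7+2+6+8=23, value 48+42+45+11=146
- food bag+water filter+tent+med kit: weight 6+7+2+6=21, value 7+48+42+45=142
Best: 164 pts.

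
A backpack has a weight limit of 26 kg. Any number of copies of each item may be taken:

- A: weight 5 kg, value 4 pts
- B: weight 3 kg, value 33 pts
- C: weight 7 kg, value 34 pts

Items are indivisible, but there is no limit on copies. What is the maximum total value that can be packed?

Best value-per-unit is B at 33/3, and filling with it alone uses weight 8×3=24. No mix of the others beats 8×33 = 264.

264 pts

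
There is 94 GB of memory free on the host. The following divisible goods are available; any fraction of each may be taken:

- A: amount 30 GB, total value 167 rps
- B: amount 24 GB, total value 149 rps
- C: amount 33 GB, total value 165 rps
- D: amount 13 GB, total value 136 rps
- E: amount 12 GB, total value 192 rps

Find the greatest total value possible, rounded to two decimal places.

Take in order of value per unit:
- E (192/12 per unit): all 12 → value 192, running total 192.00
- D (136/13 per unit): all 13 → value 136, running total 328.00
- B (149/24 per unit): all 24 → value 149, running total 477.00
- A (167/30 per unit): all 30 → value 167, running total 644.00
- C (165/33 per unit): 15 of 33 → value 15×165/33 = 75.0000, running total 719.00
Total 719.00.

719.00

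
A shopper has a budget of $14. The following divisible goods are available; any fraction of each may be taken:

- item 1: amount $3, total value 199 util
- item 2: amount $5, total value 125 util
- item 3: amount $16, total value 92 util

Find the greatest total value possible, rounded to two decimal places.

358.50

Take in order of value per unit:
- item 1 (199/3 per unit): all 3 → value 199, running total 199.00
- item 2 (125/5 per unit): all 5 → value 125, running total 324.00
- item 3 (92/16 per unit): 6 of 16 → value 6×92/16 = 34.5000, running total 358.50
Total 358.50.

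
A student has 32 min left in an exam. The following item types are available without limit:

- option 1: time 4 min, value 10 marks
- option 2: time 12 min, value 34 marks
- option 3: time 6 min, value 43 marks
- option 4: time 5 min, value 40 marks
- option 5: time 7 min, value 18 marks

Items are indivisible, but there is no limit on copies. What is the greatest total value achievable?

246 marks

Best value-per-unit is option 4 at 40/5; filling with it alone gives 6×40 = 240.
Optimal mix: 2×option 3 + 4×option 4 → time 32, value 246.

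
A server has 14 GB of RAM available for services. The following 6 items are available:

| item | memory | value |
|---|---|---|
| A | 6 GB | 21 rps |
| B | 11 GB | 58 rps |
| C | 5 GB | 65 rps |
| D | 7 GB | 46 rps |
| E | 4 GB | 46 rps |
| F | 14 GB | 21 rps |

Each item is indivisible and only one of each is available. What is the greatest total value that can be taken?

Check high-value combinations within 14 GB:
- C+E: memory 5+4=9, value 65+46=111
- C+D: memory 5+7=12, value 65+46=111
- D+E: memory 7+4=11, value 46+46=92
- A+C: memory 6+5=11, value 21+65=86
- A+E: memory 6+4=10, value 21+46=67
Best: 111 rps.

111 rps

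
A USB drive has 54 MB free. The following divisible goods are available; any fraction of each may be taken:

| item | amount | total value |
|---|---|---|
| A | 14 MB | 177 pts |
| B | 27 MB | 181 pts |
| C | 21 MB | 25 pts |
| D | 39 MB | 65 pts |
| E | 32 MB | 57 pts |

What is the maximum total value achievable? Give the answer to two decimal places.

Take in order of value per unit:
- A (177/14 per unit): all 14 → value 177, running total 177.00
- B (181/27 per unit): all 27 → value 181, running total 358.00
- E (57/32 per unit): 13 of 32 → value 13×57/32 = 23.1563, running total 381.16
Total 381.16.

381.16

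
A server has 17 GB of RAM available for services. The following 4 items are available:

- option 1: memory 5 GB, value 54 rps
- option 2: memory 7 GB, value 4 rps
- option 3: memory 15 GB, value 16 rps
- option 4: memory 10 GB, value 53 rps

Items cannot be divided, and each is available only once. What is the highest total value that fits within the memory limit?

Check high-value combinations within 17 GB:
- option 1+option 4: memory 5+10=15, value 54+53=107
- option 1+option 2: memory 5+7=12, value 54+4=58
- option 2+option 4: memory 7+10=17, value 4+53=57
Best: 107 rps.

107 rps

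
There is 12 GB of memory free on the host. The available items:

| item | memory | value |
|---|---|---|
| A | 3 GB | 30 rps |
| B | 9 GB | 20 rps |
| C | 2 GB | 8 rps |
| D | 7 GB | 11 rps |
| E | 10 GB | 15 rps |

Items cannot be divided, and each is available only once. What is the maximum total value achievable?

50 rps

Check high-value combinations within 12 GB:
- A+B: memory 3+9=12, value 30+20=50
- A+C+D: memory 3+2+7=12, value 30+8+11=49
- A+D: memory 3+7=10, value 30+11=41
- A+C: memory 3+2=5, value 30+8=38
- A: memory 3, value 30
Best: 50 rps.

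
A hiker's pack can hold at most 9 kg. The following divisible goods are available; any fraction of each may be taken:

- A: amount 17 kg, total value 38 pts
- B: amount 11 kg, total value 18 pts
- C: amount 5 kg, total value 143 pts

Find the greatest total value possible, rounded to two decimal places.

151.94

Take in order of value per unit:
- C (143/5 per unit): all 5 → value 143, running total 143.00
- A (38/17 per unit): 4 of 17 → value 4×38/17 = 8.9412, running total 151.94
Total 151.94.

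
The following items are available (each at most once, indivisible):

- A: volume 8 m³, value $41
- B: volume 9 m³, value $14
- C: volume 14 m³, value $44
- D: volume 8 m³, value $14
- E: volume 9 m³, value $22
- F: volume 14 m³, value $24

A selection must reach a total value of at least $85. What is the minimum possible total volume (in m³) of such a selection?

22

Subsets with value ≥ 85, sorted by total volume:
- A+C: volume 22, value 85
- A+C+D: volume 30, value 99
Minimum volume: 22 m³.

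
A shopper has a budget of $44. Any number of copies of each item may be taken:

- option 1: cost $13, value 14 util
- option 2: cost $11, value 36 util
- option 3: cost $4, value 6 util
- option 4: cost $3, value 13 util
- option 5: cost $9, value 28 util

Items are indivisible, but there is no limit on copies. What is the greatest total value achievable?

182 util

Best value-per-unit is option 4 at 13/3, and filling with it alone uses cost 14×3=42. No mix of the others beats 14×13 = 182.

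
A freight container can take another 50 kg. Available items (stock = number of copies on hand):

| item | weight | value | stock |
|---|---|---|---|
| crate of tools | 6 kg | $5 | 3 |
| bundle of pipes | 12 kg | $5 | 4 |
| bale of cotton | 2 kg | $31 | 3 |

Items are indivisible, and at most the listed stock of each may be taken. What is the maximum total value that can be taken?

$118

Best selections within weight 50 and stock limits:
- 3×crate of tools + 2×bundle of pipes + 3×bale of cotton: weight 48, value 118
- 3×crate of tools + 1×bundle of pipes + 3×bale of cotton: weight 36, value 113
- 2×crate of tools + 2×bundle of pipes + 3×bale of cotton: weight 42, value 113
- 1×crate of tools + 3×bundle of pipes + 3×bale of cotton: weight 48, value 113
Best: $118.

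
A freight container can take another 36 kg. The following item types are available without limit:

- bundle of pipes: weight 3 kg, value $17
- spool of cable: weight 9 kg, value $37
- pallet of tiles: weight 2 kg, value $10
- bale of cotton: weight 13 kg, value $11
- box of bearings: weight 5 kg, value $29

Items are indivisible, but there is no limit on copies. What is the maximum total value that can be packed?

Best value-per-unit is box of bearings at 29/5; filling with it alone gives 7×29 = 203.
Optimal mix: 2×bundle of pipes + 6×box of bearings → weight 36, value 208.

$208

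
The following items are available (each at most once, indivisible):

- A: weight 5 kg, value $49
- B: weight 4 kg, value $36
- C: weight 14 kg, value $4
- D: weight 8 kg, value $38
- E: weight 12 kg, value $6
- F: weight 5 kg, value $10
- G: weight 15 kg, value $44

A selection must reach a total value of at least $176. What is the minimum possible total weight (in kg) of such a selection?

37

Subsets with value ≥ 176, sorted by total weight:
- A+B+D+F+G: weight 37, value 177
- A+B+D+E+F+G: weight 49, value 183
Minimum weight: 37 kg.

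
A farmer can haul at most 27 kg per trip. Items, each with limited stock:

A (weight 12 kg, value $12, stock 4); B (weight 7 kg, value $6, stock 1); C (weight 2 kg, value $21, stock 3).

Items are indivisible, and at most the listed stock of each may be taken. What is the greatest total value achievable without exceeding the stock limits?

$81

Top feasible selections:
- 1×A + 1×B + 3×C: weight 25, value 81
- 1×A + 3×C: weight 18, value 75
- 1×B + 3×C: weight 13, value 69
Best: $81.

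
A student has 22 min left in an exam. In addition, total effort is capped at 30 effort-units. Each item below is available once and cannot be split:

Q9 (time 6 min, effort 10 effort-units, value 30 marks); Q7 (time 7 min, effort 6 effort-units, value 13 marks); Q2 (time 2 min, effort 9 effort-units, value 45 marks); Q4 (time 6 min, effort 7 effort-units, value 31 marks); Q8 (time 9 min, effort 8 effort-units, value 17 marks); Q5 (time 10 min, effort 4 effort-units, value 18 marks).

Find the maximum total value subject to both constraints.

106 marks

Feasible sets respecting both limits:
- Q9+Q2+Q4: time 14, effort 26, value 106
- Q2+Q4+Q5: time 18, effort 20, value 94
- Q2+Q4+Q8: time 17, effort 24, value 93
Best: 106 marks.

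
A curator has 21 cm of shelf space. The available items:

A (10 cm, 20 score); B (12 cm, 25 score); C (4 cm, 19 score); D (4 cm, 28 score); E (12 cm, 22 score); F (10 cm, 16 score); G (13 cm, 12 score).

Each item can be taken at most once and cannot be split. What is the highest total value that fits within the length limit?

72 score

Check high-value combinations within 21 cm:
- B+C+D: length 12+4+4=20, value 25+19+28=72
- C+D+E: length 4+4+12=20, value 19+28+22=69
- A+C+D: length 10+4+4=18, value 20+19+28=67
Best: 72 score.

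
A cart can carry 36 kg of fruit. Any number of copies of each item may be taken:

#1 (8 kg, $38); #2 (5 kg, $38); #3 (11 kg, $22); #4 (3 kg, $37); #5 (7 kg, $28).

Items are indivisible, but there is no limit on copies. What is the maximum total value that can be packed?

$444

Best value-per-unit is #4 at 37/3, and filling with it alone uses weight 12×3=36. No mix of the others beats 12×37 = 444.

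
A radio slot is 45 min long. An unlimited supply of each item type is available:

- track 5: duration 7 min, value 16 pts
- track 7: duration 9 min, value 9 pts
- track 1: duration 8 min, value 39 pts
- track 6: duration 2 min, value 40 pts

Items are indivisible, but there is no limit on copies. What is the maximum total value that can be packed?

Best value-per-unit is track 6 at 40/2, and filling with it alone uses duration 22×2=44. No mix of the others beats 22×40 = 880.

880 pts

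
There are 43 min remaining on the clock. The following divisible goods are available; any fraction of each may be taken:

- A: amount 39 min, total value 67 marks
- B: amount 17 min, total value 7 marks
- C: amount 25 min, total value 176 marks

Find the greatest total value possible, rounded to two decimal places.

Take in order of value per unit:
- C (176/25 per unit): all 25 → value 176, running total 176.00
- A (67/39 per unit): 18 of 39 → value 18×67/39 = 30.9231, running total 206.92
Total 206.92.

206.92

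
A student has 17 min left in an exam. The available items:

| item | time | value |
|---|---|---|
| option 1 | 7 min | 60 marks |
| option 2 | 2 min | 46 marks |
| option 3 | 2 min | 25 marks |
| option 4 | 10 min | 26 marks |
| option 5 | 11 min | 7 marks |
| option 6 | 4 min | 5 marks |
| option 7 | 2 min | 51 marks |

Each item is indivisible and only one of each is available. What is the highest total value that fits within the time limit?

187 marks

Check high-value combinations within 17 min:
- option 1+option 2+option 3+option 6+option 7: time 7+2+2+4+2=17, value 60+46+25+5+51=187
- option 1+option 2+option 3+option 7: time 7+2+2+2=13, value 60+46+25+51=182
- option 1+option 2+option 6+option 7: time 7+2+4+2=15, value 60+46+5+51=162
- option 1+option 2+option 7: time 7+2+2=11, value 60+46+51=157
- option 2+option 3+option 4+option 7: time 2+2+10+2=16, value 46+25+26+51=148
Best: 187 marks.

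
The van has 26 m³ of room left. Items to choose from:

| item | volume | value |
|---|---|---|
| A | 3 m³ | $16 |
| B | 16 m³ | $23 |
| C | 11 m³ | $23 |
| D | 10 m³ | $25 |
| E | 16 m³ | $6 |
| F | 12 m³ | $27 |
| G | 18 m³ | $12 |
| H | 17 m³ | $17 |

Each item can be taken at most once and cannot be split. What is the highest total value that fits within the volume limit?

Check high-value combinations within 26 m³:
- A+D+F: volume 3+10+12=25, value 16+25+27=68
- A+C+F: volume 3+11+12=26, value 16+23+27=66
- A+C+D: volume 3+11+10=24, value 16+23+25=64
Best: $68.

$68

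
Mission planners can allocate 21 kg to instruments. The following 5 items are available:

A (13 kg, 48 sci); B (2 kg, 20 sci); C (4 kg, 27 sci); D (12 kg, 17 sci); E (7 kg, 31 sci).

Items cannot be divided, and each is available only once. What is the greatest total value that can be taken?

95 sci

Check high-value combinations within 21 kg:
- A+B+C: mass 13+2+4=19, value 48+20+27=95
- A+E: mass 13+7=20, value 48+31=79
- B+C+E: mass 2+4+7=13, value 20+27+31=78
- A+C: mass 13+4=17, value 48+27=75
Best: 95 sci.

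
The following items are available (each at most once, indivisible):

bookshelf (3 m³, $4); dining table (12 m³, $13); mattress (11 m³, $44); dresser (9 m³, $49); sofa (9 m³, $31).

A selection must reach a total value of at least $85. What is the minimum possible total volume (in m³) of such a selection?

Subsets with value ≥ 85, sorted by total volume:
- mattress+dresser: volume 20, value 93
- bookshelf+mattress+dresser: volume 23, value 97
- mattress+dresser+sofa: volume 29, value 124
- dining table+dresser+sofa: volume 30, value 93
Minimum volume: 20 m³.

20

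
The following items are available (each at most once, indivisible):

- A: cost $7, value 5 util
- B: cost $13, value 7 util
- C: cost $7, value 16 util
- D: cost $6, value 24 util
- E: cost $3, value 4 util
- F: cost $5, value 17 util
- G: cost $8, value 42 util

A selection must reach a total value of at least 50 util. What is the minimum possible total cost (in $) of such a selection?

13

Subsets with value ≥ 50, sorted by total cost:
- F+G: cost 13, value 59
- D+G: cost 14, value 66
Minimum cost: 13 $.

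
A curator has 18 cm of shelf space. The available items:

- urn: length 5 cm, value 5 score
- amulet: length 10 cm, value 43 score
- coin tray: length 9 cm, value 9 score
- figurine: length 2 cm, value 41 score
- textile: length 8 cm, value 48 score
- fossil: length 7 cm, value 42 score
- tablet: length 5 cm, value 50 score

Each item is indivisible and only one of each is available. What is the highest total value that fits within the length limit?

This is a 0/1 knapsack; check combinations near the capacity.
- figurine+textile+tablet: length 2+8+5=15, value 41+48+50=139
- amulet+figurine+tablet: length 10+2+5=17, value 43+41+50=134
- figurine+fossil+tablet: length 2+7+5=14, value 41+42+50=133
- figurine+textile+fossil: length 2+8+7=17, value 41+48+42=131
Best: 139 score.

139 score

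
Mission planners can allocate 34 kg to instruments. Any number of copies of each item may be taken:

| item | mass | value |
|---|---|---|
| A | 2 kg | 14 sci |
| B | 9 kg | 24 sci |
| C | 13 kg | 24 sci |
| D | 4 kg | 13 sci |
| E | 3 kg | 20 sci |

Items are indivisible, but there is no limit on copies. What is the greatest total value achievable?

238 sci

Best value-per-unit is A at 14/2, and filling with it alone uses mass 17×2=34. No mix of the others beats 17×14 = 238.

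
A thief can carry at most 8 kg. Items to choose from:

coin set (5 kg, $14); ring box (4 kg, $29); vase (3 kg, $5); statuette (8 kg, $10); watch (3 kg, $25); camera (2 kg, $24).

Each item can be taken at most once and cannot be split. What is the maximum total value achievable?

Check high-value combinations within 8 kg:
- ring box+watch: weight 4+3=7, value 29+25=54
- vase+watch+camera: weight 3+3+2=8, value 5+25+24=54
- ring box+camera: weight 4+2=6, value 29+24=53
- watch+camera: weight 3+2=5, value 25+24=49
Best: $54.

$54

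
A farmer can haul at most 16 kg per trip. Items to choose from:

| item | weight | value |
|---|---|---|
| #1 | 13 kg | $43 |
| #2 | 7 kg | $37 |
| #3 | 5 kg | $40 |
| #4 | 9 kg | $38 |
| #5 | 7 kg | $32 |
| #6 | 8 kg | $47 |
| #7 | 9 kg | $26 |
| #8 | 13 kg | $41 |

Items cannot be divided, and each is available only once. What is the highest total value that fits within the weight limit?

Check high-value combinations within 16 kg:
- #3+#6: weight 5+8=13, value 40+47=87
- #2+#6: weight 7+8=15, value 37+47=84
- #5+#6: weight 7+8=15, value 32+47=79
- #3+#4: weight 5+9=14, value 40+38=78
- #2+#3: weight 7+5=12, value 37+40=77
Best: $87.

$87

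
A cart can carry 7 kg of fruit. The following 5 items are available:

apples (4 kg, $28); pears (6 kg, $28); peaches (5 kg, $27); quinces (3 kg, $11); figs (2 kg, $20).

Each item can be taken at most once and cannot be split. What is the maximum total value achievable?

$48

Check high-value combinations within 7 kg:
- apples+figs: weight 4+2=6, value 28+20=48
- peaches+figs: weight 5+2=7, value 27+20=47
- apples+quinces: weight 4+3=7, value 28+11=39
- quinces+figs: weight 3+2=5, value 11+20=31
Best: $48.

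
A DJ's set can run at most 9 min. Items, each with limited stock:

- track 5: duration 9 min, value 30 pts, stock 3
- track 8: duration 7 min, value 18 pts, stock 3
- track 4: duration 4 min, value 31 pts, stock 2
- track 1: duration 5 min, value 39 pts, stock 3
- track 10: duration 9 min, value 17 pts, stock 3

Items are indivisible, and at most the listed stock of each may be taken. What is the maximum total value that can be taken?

70 pts

Best selections within duration 9 and stock limits:
- 1×track 4 + 1×track 1: duration 9, value 70
- 2×track 4: duration 8, value 62
- 1×track 1: duration 5, value 39
- 1×track 4: duration 4, value 31
Best: 70 pts.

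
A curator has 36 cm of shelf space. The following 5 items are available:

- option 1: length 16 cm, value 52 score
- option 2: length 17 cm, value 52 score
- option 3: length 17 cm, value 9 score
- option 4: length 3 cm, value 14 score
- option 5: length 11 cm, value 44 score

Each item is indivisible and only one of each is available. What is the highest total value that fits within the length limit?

Check high-value combinations within 36 cm:
- option 1+option 2+option 4: length 16+17+3=36, value 52+52+14=118
- option 1+option 4+option 5: length 16+3+11=30, value 52+14+44=110
- option 2+option 4+option 5: length 17+3+11=31, value 52+14+44=110
- option 1+option 2: length 16+17=33, value 52+52=104
- option 1+option 5: length 16+11=27, value 52+44=96
Best: 118 score.

118 score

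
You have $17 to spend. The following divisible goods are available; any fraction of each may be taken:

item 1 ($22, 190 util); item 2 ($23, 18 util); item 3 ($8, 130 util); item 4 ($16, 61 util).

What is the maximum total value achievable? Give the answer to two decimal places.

Take in order of value per unit:
- item 3 (130/8 per unit): all 8 → value 130, running total 130.00
- item 1 (190/22 per unit): 9 of 22 → value 9×190/22 = 77.7273, running total 207.73
Total 207.73.

207.73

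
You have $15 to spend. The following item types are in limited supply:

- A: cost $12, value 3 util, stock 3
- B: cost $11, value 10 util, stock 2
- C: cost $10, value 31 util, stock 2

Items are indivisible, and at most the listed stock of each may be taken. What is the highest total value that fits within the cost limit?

31 util

Best selections within cost 15 and stock limits:
- 1×C: cost 10, value 31
- 1×B: cost 11, value 10
Best: 31 util.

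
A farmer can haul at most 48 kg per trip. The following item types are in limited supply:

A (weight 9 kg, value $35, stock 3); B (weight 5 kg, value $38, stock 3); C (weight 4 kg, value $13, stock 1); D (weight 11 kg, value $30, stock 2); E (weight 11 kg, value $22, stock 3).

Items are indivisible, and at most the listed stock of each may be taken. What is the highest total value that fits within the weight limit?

$232

Top feasible selections:
- 3×A + 3×B + 1×C: weight 46, value 232
- 2×A + 3×B + 1×C + 1×D: weight 48, value 227
Best: $232.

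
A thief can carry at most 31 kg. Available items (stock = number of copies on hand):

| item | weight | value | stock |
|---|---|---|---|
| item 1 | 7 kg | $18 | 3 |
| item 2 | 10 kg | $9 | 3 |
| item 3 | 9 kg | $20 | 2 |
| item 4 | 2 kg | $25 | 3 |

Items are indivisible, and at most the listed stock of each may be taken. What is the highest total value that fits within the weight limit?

Top feasible selections:
- 1×item 1 + 2×item 3 + 3×item 4: weight 31, value 133
- 2×item 1 + 1×item 3 + 3×item 4: weight 29, value 131
- 3×item 1 + 3×item 4: weight 27, value 129
Best: $133.

$133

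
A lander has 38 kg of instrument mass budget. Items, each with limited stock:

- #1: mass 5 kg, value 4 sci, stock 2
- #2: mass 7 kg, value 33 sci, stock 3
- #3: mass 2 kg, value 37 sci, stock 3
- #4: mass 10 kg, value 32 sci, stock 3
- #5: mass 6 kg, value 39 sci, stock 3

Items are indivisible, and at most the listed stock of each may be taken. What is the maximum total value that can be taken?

294 sci

Best selections within mass 38 and stock limits:
- 2×#2 + 3×#3 + 3×#5: mass 38, value 294
- 1×#1 + 1×#2 + 3×#3 + 3×#5: mass 36, value 265
- 1×#2 + 3×#3 + 3×#5: mass 31, value 261
- 3×#3 + 1×#4 + 3×#5: mass 34, value 260
Best: 294 sci.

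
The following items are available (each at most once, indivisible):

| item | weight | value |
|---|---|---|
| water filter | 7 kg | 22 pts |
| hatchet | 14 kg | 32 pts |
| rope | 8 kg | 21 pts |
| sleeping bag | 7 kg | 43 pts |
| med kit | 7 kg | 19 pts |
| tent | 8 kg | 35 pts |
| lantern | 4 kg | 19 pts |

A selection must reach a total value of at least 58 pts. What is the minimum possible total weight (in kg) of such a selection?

Subsets with value ≥ 58, sorted by total weight:
- sleeping bag+lantern: weight 11, value 62
- water filter+sleeping bag: weight 14, value 65
- sleeping bag+med kit: weight 14, value 62
Minimum weight: 11 kg.

11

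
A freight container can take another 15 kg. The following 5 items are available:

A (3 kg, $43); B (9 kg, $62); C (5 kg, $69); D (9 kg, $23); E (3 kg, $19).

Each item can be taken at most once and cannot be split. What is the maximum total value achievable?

$131

This is a 0/1 knapsack; check combinations near the capacity.
- A+C+E: weight 3+5+3=11, value 43+69+19=131
- B+C: weight 9+5=14, value 62+69=131
- A+B+E: weight 3+9+3=15, value 43+62+19=124
Best: $131.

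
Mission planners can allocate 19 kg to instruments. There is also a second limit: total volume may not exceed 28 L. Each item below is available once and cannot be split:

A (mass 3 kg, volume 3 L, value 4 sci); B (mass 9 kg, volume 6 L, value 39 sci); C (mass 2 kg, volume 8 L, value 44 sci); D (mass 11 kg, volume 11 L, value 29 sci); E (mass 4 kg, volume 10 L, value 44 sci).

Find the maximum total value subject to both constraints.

Feasible sets respecting both limits:
- A+B+C+E: mass 18, volume 27, value 131
- B+C+E: mass 15, volume 24, value 127
- A+C+E: mass 9, volume 21, value 92
- C+E: mass 6, volume 18, value 88
Best: 131 sci.

131 sci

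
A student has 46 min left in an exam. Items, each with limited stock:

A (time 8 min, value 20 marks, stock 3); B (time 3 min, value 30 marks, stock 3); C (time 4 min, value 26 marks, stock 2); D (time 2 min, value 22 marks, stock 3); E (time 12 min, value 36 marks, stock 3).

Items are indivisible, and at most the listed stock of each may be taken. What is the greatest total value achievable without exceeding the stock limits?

264 marks

Best selections within time 46 and stock limits:
- 1×A + 3×B + 2×C + 3×D + 1×E: time 43, value 264
- 3×B + 2×C + 2×D + 2×E: time 45, value 258
- 3×B + 1×C + 3×D + 2×E: time 43, value 254
- 2×B + 2×C + 3×D + 2×E: time 44, value 250
Best: 264 marks.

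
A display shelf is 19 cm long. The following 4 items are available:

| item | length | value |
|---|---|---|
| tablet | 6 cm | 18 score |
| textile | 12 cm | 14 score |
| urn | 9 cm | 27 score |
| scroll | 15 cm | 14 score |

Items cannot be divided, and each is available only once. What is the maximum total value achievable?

45 score

Check high-value combinations within 19 cm:
- tablet+urn: length 6+9=15, value 18+27=45
- tablet+textile: length 6+12=18, value 18+14=32
- urn: length 9, value 27
Best: 45 score.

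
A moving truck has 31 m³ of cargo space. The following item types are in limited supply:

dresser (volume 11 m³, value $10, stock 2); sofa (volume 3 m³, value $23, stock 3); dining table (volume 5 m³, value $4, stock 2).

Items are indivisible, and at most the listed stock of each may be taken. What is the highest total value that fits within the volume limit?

Best selections within volume 31 and stock limits:
- 2×dresser + 3×sofa: volume 31, value 89
- 1×dresser + 3×sofa + 2×dining table: volume 30, value 87
- 1×dresser + 3×sofa + 1×dining table: volume 25, value 83
- 1×dresser + 3×sofa: volume 20, value 79
Best: $89.

$89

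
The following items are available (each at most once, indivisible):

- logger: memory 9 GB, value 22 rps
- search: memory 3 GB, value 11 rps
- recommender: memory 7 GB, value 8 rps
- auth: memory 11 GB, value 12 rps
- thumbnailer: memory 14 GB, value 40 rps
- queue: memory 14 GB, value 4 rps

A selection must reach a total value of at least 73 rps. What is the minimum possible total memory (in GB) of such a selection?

Subsets with value ≥ 73, sorted by total memory:
- logger+search+thumbnailer: memory 26, value 73
- logger+search+recommender+thumbnailer: memory 33, value 81
- logger+auth+thumbnailer: memory 34, value 74
- logger+search+auth+thumbnailer: memory 37, value 85
Minimum memory: 26 GB.

26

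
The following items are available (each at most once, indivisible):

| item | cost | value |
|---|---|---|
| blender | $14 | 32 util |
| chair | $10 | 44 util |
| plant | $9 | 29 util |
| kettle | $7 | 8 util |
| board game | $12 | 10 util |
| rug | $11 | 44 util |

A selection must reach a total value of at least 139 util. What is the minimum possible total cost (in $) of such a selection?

Subsets with value ≥ 139, sorted by total cost:
- blender+chair+plant+rug: cost 44, value 149
- blender+chair+plant+kettle+rug: cost 51, value 157
Minimum cost: 44 $.

44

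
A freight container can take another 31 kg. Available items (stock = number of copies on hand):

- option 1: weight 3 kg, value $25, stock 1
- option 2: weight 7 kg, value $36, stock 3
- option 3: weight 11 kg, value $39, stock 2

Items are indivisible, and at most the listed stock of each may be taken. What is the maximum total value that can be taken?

$136

Best selections within weight 31 and stock limits:
- 1×option 1 + 2×option 2 + 1×option 3: weight 28, value 136
- 1×option 1 + 3×option 2: weight 24, value 133
Best: $136.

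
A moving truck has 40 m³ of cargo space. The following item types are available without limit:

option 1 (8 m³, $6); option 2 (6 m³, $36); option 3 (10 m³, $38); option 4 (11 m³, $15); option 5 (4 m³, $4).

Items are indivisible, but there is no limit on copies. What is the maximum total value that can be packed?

Best value-per-unit is option 2 at 36/6; filling with it alone gives 6×36 = 216.
Optimal mix: 6×option 2 + 1×option 5 → volume 40, value 220.

$220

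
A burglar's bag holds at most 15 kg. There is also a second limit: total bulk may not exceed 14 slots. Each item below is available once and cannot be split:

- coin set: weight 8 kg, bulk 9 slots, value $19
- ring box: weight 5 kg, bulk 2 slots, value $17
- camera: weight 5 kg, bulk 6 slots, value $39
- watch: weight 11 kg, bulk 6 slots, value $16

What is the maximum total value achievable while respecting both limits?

$56

Feasible sets respecting both limits:
- ring box+camera: weight 10, bulk 8, value 56
- camera: weight 5, bulk 6, value 39
- coin set+ring box: weight 13, bulk 11, value 36
- coin set: weight 8, bulk 9, value 19
Best: $56.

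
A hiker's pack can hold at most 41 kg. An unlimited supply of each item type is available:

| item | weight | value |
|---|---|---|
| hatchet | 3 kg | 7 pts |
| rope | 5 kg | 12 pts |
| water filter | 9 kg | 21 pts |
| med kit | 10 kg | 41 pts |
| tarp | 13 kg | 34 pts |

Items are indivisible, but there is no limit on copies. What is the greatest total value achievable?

Best value-per-unit is med kit at 41/10, and filling with it alone uses weight 4×10=40. No mix of the others beats 4×41 = 164.

164 pts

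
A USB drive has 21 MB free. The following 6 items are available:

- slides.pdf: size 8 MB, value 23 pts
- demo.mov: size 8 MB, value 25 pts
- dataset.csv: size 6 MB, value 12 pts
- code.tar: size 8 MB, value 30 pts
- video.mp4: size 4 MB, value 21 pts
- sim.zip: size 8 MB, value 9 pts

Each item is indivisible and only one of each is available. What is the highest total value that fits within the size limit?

Check high-value combinations within 21 MB:
- demo.mov+code.tar+video.mp4: size 8+8+4=20, value 25+30+21=76
- slides.pdf+code.tar+video.mp4: size 8+8+4=20, value 23+30+21=74
- slides.pdf+demo.mov+video.mp4: size 8+8+4=20, value 23+25+21=69
- dataset.csv+code.tar+video.mp4: size 6+8+4=18, value 12+30+21=63
- code.tar+video.mp4+sim.zip: size 8+4+8=20, value 30+21+9=60
Best: 76 pts.

76 pts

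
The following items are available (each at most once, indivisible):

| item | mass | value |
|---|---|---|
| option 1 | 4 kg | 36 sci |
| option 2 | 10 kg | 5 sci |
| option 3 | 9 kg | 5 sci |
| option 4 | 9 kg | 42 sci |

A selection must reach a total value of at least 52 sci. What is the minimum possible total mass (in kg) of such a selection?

13

Subsets with value ≥ 52, sorted by total mass:
- option 1+option 4: mass 13, value 78
- option 1+option 3+option 4: mass 22, value 83
- option 1+option 2+option 4: mass 23, value 83
Minimum mass: 13 kg.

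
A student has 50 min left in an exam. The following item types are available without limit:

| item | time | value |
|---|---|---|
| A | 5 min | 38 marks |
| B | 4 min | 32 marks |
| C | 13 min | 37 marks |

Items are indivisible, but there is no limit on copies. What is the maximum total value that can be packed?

Best value-per-unit is B at 32/4; filling with it alone gives 12×32 = 384.
Optimal mix: 2×A + 10×B → time 50, value 396.

396 marks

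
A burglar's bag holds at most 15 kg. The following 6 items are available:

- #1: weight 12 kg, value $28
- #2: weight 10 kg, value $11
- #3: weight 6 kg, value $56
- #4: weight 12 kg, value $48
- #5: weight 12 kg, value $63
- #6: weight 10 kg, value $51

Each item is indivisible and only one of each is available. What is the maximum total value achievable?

$63

Check high-value combinations within 15 kg:
- #5: weight 12, value 63
- #3: weight 6, value 56
- #6: weight 10, value 51
- #4: weight 12, value 48
- #1: weight 12, value 28
Best: $63.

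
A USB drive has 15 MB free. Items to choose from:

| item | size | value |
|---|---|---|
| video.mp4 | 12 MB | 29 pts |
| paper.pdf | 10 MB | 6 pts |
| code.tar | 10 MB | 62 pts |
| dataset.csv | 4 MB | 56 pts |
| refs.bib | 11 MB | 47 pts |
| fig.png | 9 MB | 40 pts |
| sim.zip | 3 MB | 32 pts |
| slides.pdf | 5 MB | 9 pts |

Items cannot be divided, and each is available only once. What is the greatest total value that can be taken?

118 pts

Check high-value combinations within 15 MB:
- code.tar+dataset.csv: size 10+4=14, value 62+56=118
- dataset.csv+refs.bib: size 4+11=15, value 56+47=103
- dataset.csv+sim.zip+slides.pdf: size 4+3+5=12, value 56+32+9=97
- dataset.csv+fig.png: size 4+9=13, value 56+40=96
Best: 118 pts.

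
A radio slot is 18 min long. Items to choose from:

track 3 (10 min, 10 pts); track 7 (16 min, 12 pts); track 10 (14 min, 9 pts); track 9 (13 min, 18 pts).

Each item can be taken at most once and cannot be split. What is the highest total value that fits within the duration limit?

This is a 0/1 knapsack; check combinations near the capacity.
- track 9: duration 13, value 18
- track 7: duration 16, value 12
- track 3: duration 10, value 10
Best: 18 pts.

18 pts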